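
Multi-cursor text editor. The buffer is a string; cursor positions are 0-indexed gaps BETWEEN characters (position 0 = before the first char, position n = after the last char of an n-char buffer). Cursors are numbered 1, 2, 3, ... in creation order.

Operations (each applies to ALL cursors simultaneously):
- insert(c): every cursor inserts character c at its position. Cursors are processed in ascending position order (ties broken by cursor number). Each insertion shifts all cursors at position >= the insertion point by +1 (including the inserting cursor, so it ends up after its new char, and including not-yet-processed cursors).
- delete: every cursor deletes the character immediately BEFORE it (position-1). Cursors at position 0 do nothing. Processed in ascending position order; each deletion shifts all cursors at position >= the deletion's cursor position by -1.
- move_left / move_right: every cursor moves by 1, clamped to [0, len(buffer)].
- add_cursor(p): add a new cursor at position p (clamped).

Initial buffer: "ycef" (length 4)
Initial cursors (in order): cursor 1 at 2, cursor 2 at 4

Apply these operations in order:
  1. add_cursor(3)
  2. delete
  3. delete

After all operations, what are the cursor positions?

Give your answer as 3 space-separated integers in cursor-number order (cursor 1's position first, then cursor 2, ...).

Answer: 0 0 0

Derivation:
After op 1 (add_cursor(3)): buffer="ycef" (len 4), cursors c1@2 c3@3 c2@4, authorship ....
After op 2 (delete): buffer="y" (len 1), cursors c1@1 c2@1 c3@1, authorship .
After op 3 (delete): buffer="" (len 0), cursors c1@0 c2@0 c3@0, authorship 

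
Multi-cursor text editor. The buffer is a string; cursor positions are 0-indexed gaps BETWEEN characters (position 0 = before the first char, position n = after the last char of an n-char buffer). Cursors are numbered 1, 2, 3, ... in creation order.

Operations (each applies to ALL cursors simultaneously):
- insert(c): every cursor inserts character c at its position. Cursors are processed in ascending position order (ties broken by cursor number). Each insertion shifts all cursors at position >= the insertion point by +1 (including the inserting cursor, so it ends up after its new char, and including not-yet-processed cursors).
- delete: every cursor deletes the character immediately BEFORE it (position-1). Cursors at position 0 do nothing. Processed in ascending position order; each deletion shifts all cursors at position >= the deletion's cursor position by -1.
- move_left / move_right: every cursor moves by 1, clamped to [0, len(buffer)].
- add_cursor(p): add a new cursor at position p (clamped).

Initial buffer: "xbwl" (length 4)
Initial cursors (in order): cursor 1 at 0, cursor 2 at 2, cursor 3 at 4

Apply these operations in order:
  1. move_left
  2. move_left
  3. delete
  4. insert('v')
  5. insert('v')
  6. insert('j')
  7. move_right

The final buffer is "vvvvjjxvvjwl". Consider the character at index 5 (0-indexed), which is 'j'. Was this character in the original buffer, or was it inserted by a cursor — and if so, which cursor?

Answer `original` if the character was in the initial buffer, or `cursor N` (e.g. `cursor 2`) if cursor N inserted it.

After op 1 (move_left): buffer="xbwl" (len 4), cursors c1@0 c2@1 c3@3, authorship ....
After op 2 (move_left): buffer="xbwl" (len 4), cursors c1@0 c2@0 c3@2, authorship ....
After op 3 (delete): buffer="xwl" (len 3), cursors c1@0 c2@0 c3@1, authorship ...
After op 4 (insert('v')): buffer="vvxvwl" (len 6), cursors c1@2 c2@2 c3@4, authorship 12.3..
After op 5 (insert('v')): buffer="vvvvxvvwl" (len 9), cursors c1@4 c2@4 c3@7, authorship 1212.33..
After op 6 (insert('j')): buffer="vvvvjjxvvjwl" (len 12), cursors c1@6 c2@6 c3@10, authorship 121212.333..
After op 7 (move_right): buffer="vvvvjjxvvjwl" (len 12), cursors c1@7 c2@7 c3@11, authorship 121212.333..
Authorship (.=original, N=cursor N): 1 2 1 2 1 2 . 3 3 3 . .
Index 5: author = 2

Answer: cursor 2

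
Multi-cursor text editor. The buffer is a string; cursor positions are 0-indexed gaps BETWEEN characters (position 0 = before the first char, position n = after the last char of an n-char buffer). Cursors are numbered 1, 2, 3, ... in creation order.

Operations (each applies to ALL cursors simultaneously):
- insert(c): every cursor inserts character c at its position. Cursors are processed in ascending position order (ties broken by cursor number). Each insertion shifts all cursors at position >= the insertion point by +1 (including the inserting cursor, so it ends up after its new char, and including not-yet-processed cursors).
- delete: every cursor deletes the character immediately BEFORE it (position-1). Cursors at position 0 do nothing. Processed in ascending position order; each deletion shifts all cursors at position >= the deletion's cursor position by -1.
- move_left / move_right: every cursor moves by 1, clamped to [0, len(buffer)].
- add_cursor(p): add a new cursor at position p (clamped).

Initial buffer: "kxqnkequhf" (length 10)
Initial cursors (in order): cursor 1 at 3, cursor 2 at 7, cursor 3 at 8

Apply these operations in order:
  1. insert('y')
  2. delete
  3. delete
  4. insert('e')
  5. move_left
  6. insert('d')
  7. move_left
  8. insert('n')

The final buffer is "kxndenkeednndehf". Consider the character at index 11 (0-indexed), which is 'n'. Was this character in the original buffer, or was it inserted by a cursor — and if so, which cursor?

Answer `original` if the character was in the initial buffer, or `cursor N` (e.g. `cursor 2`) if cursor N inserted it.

After op 1 (insert('y')): buffer="kxqynkeqyuyhf" (len 13), cursors c1@4 c2@9 c3@11, authorship ...1....2.3..
After op 2 (delete): buffer="kxqnkequhf" (len 10), cursors c1@3 c2@7 c3@8, authorship ..........
After op 3 (delete): buffer="kxnkehf" (len 7), cursors c1@2 c2@5 c3@5, authorship .......
After op 4 (insert('e')): buffer="kxenkeeehf" (len 10), cursors c1@3 c2@8 c3@8, authorship ..1...23..
After op 5 (move_left): buffer="kxenkeeehf" (len 10), cursors c1@2 c2@7 c3@7, authorship ..1...23..
After op 6 (insert('d')): buffer="kxdenkeeddehf" (len 13), cursors c1@3 c2@10 c3@10, authorship ..11...2233..
After op 7 (move_left): buffer="kxdenkeeddehf" (len 13), cursors c1@2 c2@9 c3@9, authorship ..11...2233..
After op 8 (insert('n')): buffer="kxndenkeednndehf" (len 16), cursors c1@3 c2@12 c3@12, authorship ..111...222333..
Authorship (.=original, N=cursor N): . . 1 1 1 . . . 2 2 2 3 3 3 . .
Index 11: author = 3

Answer: cursor 3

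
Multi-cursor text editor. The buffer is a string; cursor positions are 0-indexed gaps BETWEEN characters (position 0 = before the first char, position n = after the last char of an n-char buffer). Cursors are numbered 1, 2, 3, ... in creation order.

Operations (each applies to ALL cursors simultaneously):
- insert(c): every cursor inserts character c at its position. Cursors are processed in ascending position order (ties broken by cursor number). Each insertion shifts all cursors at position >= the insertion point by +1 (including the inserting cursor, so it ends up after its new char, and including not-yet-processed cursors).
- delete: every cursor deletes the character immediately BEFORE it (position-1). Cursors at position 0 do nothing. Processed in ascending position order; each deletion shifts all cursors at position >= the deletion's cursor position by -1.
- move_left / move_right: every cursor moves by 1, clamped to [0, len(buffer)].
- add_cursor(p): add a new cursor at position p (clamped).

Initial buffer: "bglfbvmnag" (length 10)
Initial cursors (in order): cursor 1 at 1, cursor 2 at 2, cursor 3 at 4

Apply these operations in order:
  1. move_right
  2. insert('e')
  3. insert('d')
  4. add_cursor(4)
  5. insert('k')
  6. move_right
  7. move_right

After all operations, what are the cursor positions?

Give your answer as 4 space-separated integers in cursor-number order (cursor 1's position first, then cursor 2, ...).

After op 1 (move_right): buffer="bglfbvmnag" (len 10), cursors c1@2 c2@3 c3@5, authorship ..........
After op 2 (insert('e')): buffer="bgelefbevmnag" (len 13), cursors c1@3 c2@5 c3@8, authorship ..1.2..3.....
After op 3 (insert('d')): buffer="bgedledfbedvmnag" (len 16), cursors c1@4 c2@7 c3@11, authorship ..11.22..33.....
After op 4 (add_cursor(4)): buffer="bgedledfbedvmnag" (len 16), cursors c1@4 c4@4 c2@7 c3@11, authorship ..11.22..33.....
After op 5 (insert('k')): buffer="bgedkkledkfbedkvmnag" (len 20), cursors c1@6 c4@6 c2@10 c3@15, authorship ..1114.222..333.....
After op 6 (move_right): buffer="bgedkkledkfbedkvmnag" (len 20), cursors c1@7 c4@7 c2@11 c3@16, authorship ..1114.222..333.....
After op 7 (move_right): buffer="bgedkkledkfbedkvmnag" (len 20), cursors c1@8 c4@8 c2@12 c3@17, authorship ..1114.222..333.....

Answer: 8 12 17 8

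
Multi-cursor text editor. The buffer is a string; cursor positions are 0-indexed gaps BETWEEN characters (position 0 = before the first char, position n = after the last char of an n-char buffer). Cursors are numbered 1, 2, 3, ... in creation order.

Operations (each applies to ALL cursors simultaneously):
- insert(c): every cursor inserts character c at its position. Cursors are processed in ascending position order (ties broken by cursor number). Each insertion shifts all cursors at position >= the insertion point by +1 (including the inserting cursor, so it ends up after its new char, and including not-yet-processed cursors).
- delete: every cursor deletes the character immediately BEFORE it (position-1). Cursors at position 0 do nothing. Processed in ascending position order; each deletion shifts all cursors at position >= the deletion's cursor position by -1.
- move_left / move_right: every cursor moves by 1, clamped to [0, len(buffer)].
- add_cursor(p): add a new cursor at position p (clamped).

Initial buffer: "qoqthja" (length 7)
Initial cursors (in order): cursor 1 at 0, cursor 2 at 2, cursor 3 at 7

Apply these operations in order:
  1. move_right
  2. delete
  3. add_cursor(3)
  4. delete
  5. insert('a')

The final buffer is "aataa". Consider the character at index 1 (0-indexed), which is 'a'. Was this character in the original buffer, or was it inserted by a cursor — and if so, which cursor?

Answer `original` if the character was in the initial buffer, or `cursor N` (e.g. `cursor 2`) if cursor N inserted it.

After op 1 (move_right): buffer="qoqthja" (len 7), cursors c1@1 c2@3 c3@7, authorship .......
After op 2 (delete): buffer="othj" (len 4), cursors c1@0 c2@1 c3@4, authorship ....
After op 3 (add_cursor(3)): buffer="othj" (len 4), cursors c1@0 c2@1 c4@3 c3@4, authorship ....
After op 4 (delete): buffer="t" (len 1), cursors c1@0 c2@0 c3@1 c4@1, authorship .
After op 5 (insert('a')): buffer="aataa" (len 5), cursors c1@2 c2@2 c3@5 c4@5, authorship 12.34
Authorship (.=original, N=cursor N): 1 2 . 3 4
Index 1: author = 2

Answer: cursor 2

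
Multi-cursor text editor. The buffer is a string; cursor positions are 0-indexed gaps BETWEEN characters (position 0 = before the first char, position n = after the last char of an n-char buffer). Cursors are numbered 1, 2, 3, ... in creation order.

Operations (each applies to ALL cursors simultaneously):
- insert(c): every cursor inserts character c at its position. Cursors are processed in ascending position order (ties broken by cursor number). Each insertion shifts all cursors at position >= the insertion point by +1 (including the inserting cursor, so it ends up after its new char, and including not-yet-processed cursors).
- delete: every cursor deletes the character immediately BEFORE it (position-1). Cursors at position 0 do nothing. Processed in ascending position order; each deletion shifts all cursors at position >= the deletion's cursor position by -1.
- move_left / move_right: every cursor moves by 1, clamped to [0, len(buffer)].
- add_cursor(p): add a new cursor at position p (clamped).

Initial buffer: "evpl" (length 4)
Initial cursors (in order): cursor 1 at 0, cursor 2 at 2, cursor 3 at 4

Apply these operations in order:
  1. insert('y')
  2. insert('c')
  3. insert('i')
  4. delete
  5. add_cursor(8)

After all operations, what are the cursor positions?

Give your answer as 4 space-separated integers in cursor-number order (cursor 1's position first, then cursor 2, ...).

Answer: 2 6 10 8

Derivation:
After op 1 (insert('y')): buffer="yevyply" (len 7), cursors c1@1 c2@4 c3@7, authorship 1..2..3
After op 2 (insert('c')): buffer="ycevycplyc" (len 10), cursors c1@2 c2@6 c3@10, authorship 11..22..33
After op 3 (insert('i')): buffer="ycievyciplyci" (len 13), cursors c1@3 c2@8 c3@13, authorship 111..222..333
After op 4 (delete): buffer="ycevycplyc" (len 10), cursors c1@2 c2@6 c3@10, authorship 11..22..33
After op 5 (add_cursor(8)): buffer="ycevycplyc" (len 10), cursors c1@2 c2@6 c4@8 c3@10, authorship 11..22..33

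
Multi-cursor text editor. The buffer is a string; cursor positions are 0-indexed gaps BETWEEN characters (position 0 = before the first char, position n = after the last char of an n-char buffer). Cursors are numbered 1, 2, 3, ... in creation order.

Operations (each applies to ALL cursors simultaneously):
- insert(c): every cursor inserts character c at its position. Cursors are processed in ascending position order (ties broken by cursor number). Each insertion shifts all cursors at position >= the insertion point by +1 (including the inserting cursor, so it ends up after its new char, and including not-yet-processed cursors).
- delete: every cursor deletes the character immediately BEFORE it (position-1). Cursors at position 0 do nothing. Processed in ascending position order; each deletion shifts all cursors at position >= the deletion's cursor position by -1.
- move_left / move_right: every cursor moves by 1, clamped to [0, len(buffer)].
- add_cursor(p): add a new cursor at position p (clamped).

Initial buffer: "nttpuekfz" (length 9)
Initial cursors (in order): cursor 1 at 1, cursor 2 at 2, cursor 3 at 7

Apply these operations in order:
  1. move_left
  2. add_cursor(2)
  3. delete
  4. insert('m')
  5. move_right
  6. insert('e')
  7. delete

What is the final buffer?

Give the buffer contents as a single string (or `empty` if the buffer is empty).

Answer: mmmtpumkfz

Derivation:
After op 1 (move_left): buffer="nttpuekfz" (len 9), cursors c1@0 c2@1 c3@6, authorship .........
After op 2 (add_cursor(2)): buffer="nttpuekfz" (len 9), cursors c1@0 c2@1 c4@2 c3@6, authorship .........
After op 3 (delete): buffer="tpukfz" (len 6), cursors c1@0 c2@0 c4@0 c3@3, authorship ......
After op 4 (insert('m')): buffer="mmmtpumkfz" (len 10), cursors c1@3 c2@3 c4@3 c3@7, authorship 124...3...
After op 5 (move_right): buffer="mmmtpumkfz" (len 10), cursors c1@4 c2@4 c4@4 c3@8, authorship 124...3...
After op 6 (insert('e')): buffer="mmmteeepumkefz" (len 14), cursors c1@7 c2@7 c4@7 c3@12, authorship 124.124..3.3..
After op 7 (delete): buffer="mmmtpumkfz" (len 10), cursors c1@4 c2@4 c4@4 c3@8, authorship 124...3...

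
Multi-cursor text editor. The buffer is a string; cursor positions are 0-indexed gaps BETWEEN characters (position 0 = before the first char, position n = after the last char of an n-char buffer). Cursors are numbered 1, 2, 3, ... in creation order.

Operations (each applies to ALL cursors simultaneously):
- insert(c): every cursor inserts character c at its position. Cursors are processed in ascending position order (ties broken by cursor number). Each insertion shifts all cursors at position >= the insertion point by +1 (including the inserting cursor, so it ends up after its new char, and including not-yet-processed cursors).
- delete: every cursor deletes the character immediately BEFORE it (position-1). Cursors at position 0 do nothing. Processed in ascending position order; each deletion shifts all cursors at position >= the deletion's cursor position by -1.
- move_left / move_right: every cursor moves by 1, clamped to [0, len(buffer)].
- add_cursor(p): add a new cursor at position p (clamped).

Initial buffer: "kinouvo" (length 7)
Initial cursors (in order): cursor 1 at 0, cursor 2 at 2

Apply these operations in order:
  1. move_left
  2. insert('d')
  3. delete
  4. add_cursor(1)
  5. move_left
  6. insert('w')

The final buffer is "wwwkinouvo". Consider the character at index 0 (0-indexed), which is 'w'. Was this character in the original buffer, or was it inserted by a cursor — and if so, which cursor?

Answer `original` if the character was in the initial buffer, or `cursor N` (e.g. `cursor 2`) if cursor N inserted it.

Answer: cursor 1

Derivation:
After op 1 (move_left): buffer="kinouvo" (len 7), cursors c1@0 c2@1, authorship .......
After op 2 (insert('d')): buffer="dkdinouvo" (len 9), cursors c1@1 c2@3, authorship 1.2......
After op 3 (delete): buffer="kinouvo" (len 7), cursors c1@0 c2@1, authorship .......
After op 4 (add_cursor(1)): buffer="kinouvo" (len 7), cursors c1@0 c2@1 c3@1, authorship .......
After op 5 (move_left): buffer="kinouvo" (len 7), cursors c1@0 c2@0 c3@0, authorship .......
After op 6 (insert('w')): buffer="wwwkinouvo" (len 10), cursors c1@3 c2@3 c3@3, authorship 123.......
Authorship (.=original, N=cursor N): 1 2 3 . . . . . . .
Index 0: author = 1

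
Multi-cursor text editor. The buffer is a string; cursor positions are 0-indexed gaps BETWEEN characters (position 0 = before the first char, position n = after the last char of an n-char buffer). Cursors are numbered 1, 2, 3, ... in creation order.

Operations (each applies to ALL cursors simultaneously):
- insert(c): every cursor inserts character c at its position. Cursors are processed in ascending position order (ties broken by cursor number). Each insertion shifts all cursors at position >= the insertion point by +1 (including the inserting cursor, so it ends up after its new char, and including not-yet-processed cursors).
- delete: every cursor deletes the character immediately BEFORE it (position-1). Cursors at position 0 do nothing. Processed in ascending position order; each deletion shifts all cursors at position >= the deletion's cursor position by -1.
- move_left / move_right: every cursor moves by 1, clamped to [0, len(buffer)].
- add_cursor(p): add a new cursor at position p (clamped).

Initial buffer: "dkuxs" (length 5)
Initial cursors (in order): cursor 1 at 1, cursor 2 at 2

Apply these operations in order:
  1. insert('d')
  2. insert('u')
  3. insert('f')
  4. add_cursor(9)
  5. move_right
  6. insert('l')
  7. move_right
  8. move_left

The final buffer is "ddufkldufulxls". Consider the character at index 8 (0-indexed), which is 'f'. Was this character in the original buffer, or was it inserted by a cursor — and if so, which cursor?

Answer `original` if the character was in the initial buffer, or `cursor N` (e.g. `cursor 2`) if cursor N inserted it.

After op 1 (insert('d')): buffer="ddkduxs" (len 7), cursors c1@2 c2@4, authorship .1.2...
After op 2 (insert('u')): buffer="ddukduuxs" (len 9), cursors c1@3 c2@6, authorship .11.22...
After op 3 (insert('f')): buffer="ddufkdufuxs" (len 11), cursors c1@4 c2@8, authorship .111.222...
After op 4 (add_cursor(9)): buffer="ddufkdufuxs" (len 11), cursors c1@4 c2@8 c3@9, authorship .111.222...
After op 5 (move_right): buffer="ddufkdufuxs" (len 11), cursors c1@5 c2@9 c3@10, authorship .111.222...
After op 6 (insert('l')): buffer="ddufkldufulxls" (len 14), cursors c1@6 c2@11 c3@13, authorship .111.1222.2.3.
After op 7 (move_right): buffer="ddufkldufulxls" (len 14), cursors c1@7 c2@12 c3@14, authorship .111.1222.2.3.
After op 8 (move_left): buffer="ddufkldufulxls" (len 14), cursors c1@6 c2@11 c3@13, authorship .111.1222.2.3.
Authorship (.=original, N=cursor N): . 1 1 1 . 1 2 2 2 . 2 . 3 .
Index 8: author = 2

Answer: cursor 2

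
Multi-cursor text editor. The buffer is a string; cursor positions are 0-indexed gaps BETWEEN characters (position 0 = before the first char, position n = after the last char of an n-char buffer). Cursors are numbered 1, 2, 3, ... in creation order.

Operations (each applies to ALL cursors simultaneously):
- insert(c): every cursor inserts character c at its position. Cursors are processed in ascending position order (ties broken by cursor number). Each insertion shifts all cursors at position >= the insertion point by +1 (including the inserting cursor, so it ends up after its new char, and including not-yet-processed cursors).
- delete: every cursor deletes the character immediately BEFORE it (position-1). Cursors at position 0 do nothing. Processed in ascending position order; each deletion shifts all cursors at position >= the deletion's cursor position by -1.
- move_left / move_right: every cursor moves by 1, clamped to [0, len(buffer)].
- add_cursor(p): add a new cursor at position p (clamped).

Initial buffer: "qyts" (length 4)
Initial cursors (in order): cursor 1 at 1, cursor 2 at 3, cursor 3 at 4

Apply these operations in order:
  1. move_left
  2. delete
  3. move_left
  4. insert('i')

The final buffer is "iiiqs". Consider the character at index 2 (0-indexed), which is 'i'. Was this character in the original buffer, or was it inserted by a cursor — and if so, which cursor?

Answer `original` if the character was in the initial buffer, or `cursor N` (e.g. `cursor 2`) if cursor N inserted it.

Answer: cursor 3

Derivation:
After op 1 (move_left): buffer="qyts" (len 4), cursors c1@0 c2@2 c3@3, authorship ....
After op 2 (delete): buffer="qs" (len 2), cursors c1@0 c2@1 c3@1, authorship ..
After op 3 (move_left): buffer="qs" (len 2), cursors c1@0 c2@0 c3@0, authorship ..
After op 4 (insert('i')): buffer="iiiqs" (len 5), cursors c1@3 c2@3 c3@3, authorship 123..
Authorship (.=original, N=cursor N): 1 2 3 . .
Index 2: author = 3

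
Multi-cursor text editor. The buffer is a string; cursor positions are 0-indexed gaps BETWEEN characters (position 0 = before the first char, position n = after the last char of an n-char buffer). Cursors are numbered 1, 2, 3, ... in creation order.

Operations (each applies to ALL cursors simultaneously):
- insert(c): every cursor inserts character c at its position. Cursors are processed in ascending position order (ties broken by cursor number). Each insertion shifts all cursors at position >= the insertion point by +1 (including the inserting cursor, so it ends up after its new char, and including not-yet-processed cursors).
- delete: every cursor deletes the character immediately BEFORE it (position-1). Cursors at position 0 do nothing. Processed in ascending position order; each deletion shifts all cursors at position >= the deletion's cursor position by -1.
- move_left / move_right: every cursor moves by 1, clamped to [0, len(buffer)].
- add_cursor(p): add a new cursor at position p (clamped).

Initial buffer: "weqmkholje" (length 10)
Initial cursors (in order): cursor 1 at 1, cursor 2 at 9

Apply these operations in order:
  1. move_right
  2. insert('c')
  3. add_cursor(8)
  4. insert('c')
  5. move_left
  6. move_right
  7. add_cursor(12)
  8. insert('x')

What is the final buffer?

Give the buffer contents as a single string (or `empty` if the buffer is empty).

Answer: weccxqmkhocxljxeccx

Derivation:
After op 1 (move_right): buffer="weqmkholje" (len 10), cursors c1@2 c2@10, authorship ..........
After op 2 (insert('c')): buffer="wecqmkholjec" (len 12), cursors c1@3 c2@12, authorship ..1........2
After op 3 (add_cursor(8)): buffer="wecqmkholjec" (len 12), cursors c1@3 c3@8 c2@12, authorship ..1........2
After op 4 (insert('c')): buffer="weccqmkhocljecc" (len 15), cursors c1@4 c3@10 c2@15, authorship ..11.....3...22
After op 5 (move_left): buffer="weccqmkhocljecc" (len 15), cursors c1@3 c3@9 c2@14, authorship ..11.....3...22
After op 6 (move_right): buffer="weccqmkhocljecc" (len 15), cursors c1@4 c3@10 c2@15, authorship ..11.....3...22
After op 7 (add_cursor(12)): buffer="weccqmkhocljecc" (len 15), cursors c1@4 c3@10 c4@12 c2@15, authorship ..11.....3...22
After op 8 (insert('x')): buffer="weccxqmkhocxljxeccx" (len 19), cursors c1@5 c3@12 c4@15 c2@19, authorship ..111.....33..4.222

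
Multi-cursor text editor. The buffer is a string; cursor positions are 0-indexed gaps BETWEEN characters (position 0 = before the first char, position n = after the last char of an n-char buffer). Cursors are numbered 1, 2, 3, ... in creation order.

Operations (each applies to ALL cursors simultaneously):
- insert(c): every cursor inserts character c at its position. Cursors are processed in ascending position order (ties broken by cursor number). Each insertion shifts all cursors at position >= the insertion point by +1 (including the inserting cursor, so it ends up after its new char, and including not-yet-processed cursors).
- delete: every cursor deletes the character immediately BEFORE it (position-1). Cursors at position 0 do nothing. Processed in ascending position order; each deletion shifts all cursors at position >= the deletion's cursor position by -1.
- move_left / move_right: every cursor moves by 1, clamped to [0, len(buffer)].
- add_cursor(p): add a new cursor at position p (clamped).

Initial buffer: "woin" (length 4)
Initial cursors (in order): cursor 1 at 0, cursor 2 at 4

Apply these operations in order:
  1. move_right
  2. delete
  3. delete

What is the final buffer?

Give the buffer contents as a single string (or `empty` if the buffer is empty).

Answer: o

Derivation:
After op 1 (move_right): buffer="woin" (len 4), cursors c1@1 c2@4, authorship ....
After op 2 (delete): buffer="oi" (len 2), cursors c1@0 c2@2, authorship ..
After op 3 (delete): buffer="o" (len 1), cursors c1@0 c2@1, authorship .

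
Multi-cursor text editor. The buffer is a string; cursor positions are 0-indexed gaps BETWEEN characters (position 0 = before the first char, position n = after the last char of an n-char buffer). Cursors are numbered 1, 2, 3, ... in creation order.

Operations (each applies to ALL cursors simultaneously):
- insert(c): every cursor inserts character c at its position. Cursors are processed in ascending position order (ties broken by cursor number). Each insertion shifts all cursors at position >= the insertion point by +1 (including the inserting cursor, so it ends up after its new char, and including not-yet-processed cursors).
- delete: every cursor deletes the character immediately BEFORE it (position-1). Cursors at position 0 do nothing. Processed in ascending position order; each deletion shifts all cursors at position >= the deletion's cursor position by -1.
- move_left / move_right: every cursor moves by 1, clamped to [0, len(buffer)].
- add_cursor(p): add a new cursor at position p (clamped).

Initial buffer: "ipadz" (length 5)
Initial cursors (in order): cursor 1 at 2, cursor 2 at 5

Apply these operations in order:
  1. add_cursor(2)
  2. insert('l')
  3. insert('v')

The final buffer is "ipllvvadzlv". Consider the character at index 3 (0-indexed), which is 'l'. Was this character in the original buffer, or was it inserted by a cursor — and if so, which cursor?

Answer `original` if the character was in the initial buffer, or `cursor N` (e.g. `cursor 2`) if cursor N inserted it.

After op 1 (add_cursor(2)): buffer="ipadz" (len 5), cursors c1@2 c3@2 c2@5, authorship .....
After op 2 (insert('l')): buffer="iplladzl" (len 8), cursors c1@4 c3@4 c2@8, authorship ..13...2
After op 3 (insert('v')): buffer="ipllvvadzlv" (len 11), cursors c1@6 c3@6 c2@11, authorship ..1313...22
Authorship (.=original, N=cursor N): . . 1 3 1 3 . . . 2 2
Index 3: author = 3

Answer: cursor 3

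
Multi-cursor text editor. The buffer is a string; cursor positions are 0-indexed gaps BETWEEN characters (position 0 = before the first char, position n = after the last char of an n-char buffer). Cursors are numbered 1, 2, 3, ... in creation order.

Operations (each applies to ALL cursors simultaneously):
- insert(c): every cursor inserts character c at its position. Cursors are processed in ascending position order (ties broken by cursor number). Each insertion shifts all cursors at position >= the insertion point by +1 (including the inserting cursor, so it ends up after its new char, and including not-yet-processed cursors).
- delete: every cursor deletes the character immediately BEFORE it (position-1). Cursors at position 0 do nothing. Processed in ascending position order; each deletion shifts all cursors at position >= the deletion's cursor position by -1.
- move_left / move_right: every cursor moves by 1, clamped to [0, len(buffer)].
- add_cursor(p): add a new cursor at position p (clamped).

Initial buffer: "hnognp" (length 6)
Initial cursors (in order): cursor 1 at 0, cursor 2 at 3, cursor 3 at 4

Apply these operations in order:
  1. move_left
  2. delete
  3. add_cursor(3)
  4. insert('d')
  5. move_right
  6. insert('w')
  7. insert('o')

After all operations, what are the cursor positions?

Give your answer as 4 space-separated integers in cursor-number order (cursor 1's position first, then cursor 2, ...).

Answer: 4 11 11 16

Derivation:
After op 1 (move_left): buffer="hnognp" (len 6), cursors c1@0 c2@2 c3@3, authorship ......
After op 2 (delete): buffer="hgnp" (len 4), cursors c1@0 c2@1 c3@1, authorship ....
After op 3 (add_cursor(3)): buffer="hgnp" (len 4), cursors c1@0 c2@1 c3@1 c4@3, authorship ....
After op 4 (insert('d')): buffer="dhddgndp" (len 8), cursors c1@1 c2@4 c3@4 c4@7, authorship 1.23..4.
After op 5 (move_right): buffer="dhddgndp" (len 8), cursors c1@2 c2@5 c3@5 c4@8, authorship 1.23..4.
After op 6 (insert('w')): buffer="dhwddgwwndpw" (len 12), cursors c1@3 c2@8 c3@8 c4@12, authorship 1.123.23.4.4
After op 7 (insert('o')): buffer="dhwoddgwwoondpwo" (len 16), cursors c1@4 c2@11 c3@11 c4@16, authorship 1.1123.2323.4.44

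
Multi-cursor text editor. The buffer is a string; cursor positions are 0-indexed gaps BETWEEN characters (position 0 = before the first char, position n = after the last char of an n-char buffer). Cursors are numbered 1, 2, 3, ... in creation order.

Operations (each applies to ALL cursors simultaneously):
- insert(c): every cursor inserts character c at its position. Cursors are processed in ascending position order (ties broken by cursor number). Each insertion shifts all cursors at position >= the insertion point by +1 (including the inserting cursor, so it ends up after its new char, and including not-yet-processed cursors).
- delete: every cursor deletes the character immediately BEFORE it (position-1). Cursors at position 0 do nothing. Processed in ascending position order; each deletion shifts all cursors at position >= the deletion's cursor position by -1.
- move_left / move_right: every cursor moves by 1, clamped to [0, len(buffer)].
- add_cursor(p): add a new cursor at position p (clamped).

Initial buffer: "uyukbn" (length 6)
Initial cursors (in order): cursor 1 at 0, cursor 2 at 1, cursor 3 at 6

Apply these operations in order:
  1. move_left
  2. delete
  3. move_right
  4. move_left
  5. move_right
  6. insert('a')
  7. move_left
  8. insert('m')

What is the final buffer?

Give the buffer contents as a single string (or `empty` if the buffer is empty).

Answer: uammayuknma

Derivation:
After op 1 (move_left): buffer="uyukbn" (len 6), cursors c1@0 c2@0 c3@5, authorship ......
After op 2 (delete): buffer="uyukn" (len 5), cursors c1@0 c2@0 c3@4, authorship .....
After op 3 (move_right): buffer="uyukn" (len 5), cursors c1@1 c2@1 c3@5, authorship .....
After op 4 (move_left): buffer="uyukn" (len 5), cursors c1@0 c2@0 c3@4, authorship .....
After op 5 (move_right): buffer="uyukn" (len 5), cursors c1@1 c2@1 c3@5, authorship .....
After op 6 (insert('a')): buffer="uaayukna" (len 8), cursors c1@3 c2@3 c3@8, authorship .12....3
After op 7 (move_left): buffer="uaayukna" (len 8), cursors c1@2 c2@2 c3@7, authorship .12....3
After op 8 (insert('m')): buffer="uammayuknma" (len 11), cursors c1@4 c2@4 c3@10, authorship .1122....33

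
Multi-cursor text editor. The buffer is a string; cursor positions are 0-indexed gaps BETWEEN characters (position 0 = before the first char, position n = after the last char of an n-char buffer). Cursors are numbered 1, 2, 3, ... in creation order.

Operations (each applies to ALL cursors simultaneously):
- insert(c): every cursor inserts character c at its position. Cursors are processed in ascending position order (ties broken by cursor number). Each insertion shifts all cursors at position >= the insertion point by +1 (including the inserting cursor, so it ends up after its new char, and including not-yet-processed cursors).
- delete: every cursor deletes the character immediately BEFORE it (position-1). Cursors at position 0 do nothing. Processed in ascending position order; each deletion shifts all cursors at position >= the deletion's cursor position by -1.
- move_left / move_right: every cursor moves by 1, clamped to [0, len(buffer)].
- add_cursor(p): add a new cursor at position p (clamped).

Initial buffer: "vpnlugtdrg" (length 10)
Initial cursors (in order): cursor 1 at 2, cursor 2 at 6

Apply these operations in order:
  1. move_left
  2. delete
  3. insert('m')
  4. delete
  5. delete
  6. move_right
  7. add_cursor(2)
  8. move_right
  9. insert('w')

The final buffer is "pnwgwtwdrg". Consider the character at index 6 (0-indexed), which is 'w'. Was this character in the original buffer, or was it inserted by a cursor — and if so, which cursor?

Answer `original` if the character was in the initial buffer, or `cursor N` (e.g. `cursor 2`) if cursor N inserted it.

After op 1 (move_left): buffer="vpnlugtdrg" (len 10), cursors c1@1 c2@5, authorship ..........
After op 2 (delete): buffer="pnlgtdrg" (len 8), cursors c1@0 c2@3, authorship ........
After op 3 (insert('m')): buffer="mpnlmgtdrg" (len 10), cursors c1@1 c2@5, authorship 1...2.....
After op 4 (delete): buffer="pnlgtdrg" (len 8), cursors c1@0 c2@3, authorship ........
After op 5 (delete): buffer="pngtdrg" (len 7), cursors c1@0 c2@2, authorship .......
After op 6 (move_right): buffer="pngtdrg" (len 7), cursors c1@1 c2@3, authorship .......
After op 7 (add_cursor(2)): buffer="pngtdrg" (len 7), cursors c1@1 c3@2 c2@3, authorship .......
After op 8 (move_right): buffer="pngtdrg" (len 7), cursors c1@2 c3@3 c2@4, authorship .......
After op 9 (insert('w')): buffer="pnwgwtwdrg" (len 10), cursors c1@3 c3@5 c2@7, authorship ..1.3.2...
Authorship (.=original, N=cursor N): . . 1 . 3 . 2 . . .
Index 6: author = 2

Answer: cursor 2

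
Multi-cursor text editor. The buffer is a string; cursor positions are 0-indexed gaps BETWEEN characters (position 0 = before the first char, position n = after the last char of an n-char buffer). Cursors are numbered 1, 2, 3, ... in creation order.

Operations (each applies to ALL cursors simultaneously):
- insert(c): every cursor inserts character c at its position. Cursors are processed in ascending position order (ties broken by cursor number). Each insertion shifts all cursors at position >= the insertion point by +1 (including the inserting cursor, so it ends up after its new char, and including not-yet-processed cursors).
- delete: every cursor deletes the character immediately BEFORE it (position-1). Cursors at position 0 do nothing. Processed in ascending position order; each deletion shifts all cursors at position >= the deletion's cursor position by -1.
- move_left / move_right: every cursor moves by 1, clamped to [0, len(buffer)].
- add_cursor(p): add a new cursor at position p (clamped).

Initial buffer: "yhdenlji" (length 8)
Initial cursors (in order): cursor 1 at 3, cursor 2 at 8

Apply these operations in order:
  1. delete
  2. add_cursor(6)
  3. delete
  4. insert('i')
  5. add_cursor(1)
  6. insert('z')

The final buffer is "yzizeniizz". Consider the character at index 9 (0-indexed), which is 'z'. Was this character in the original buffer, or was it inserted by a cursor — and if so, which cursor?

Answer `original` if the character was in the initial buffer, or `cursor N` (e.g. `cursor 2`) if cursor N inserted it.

After op 1 (delete): buffer="yhenlj" (len 6), cursors c1@2 c2@6, authorship ......
After op 2 (add_cursor(6)): buffer="yhenlj" (len 6), cursors c1@2 c2@6 c3@6, authorship ......
After op 3 (delete): buffer="yen" (len 3), cursors c1@1 c2@3 c3@3, authorship ...
After op 4 (insert('i')): buffer="yienii" (len 6), cursors c1@2 c2@6 c3@6, authorship .1..23
After op 5 (add_cursor(1)): buffer="yienii" (len 6), cursors c4@1 c1@2 c2@6 c3@6, authorship .1..23
After op 6 (insert('z')): buffer="yzizeniizz" (len 10), cursors c4@2 c1@4 c2@10 c3@10, authorship .411..2323
Authorship (.=original, N=cursor N): . 4 1 1 . . 2 3 2 3
Index 9: author = 3

Answer: cursor 3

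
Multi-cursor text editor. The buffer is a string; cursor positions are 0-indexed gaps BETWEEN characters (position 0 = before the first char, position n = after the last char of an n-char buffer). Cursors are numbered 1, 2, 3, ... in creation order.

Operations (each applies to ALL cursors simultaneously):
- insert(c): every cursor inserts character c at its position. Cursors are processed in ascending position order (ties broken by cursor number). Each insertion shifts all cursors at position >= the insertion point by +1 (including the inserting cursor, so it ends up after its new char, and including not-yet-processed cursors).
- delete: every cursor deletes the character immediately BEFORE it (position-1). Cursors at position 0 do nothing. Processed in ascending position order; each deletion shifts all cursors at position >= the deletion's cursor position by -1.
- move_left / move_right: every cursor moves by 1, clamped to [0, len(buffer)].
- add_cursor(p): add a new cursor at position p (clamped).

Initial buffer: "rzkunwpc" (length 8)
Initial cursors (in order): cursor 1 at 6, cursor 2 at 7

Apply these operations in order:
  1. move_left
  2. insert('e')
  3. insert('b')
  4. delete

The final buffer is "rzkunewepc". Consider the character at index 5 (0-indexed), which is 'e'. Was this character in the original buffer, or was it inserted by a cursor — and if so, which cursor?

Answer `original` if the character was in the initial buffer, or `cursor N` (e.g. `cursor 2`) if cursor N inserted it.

Answer: cursor 1

Derivation:
After op 1 (move_left): buffer="rzkunwpc" (len 8), cursors c1@5 c2@6, authorship ........
After op 2 (insert('e')): buffer="rzkunewepc" (len 10), cursors c1@6 c2@8, authorship .....1.2..
After op 3 (insert('b')): buffer="rzkunebwebpc" (len 12), cursors c1@7 c2@10, authorship .....11.22..
After op 4 (delete): buffer="rzkunewepc" (len 10), cursors c1@6 c2@8, authorship .....1.2..
Authorship (.=original, N=cursor N): . . . . . 1 . 2 . .
Index 5: author = 1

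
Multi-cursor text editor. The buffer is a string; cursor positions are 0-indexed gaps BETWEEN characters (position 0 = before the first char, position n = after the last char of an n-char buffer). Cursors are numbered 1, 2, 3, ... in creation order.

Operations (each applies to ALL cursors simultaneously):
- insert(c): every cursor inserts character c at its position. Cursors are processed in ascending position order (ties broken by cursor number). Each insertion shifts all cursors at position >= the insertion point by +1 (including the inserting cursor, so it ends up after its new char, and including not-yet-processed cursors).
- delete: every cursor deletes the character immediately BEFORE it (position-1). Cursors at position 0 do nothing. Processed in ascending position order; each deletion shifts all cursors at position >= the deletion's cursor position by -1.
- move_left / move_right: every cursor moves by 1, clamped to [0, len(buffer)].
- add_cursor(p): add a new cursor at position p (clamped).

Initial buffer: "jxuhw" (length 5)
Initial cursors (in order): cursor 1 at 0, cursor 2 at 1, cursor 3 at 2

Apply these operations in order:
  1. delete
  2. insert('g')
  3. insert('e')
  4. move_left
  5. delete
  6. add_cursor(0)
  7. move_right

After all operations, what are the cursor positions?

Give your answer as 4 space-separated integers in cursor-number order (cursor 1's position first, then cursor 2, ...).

After op 1 (delete): buffer="uhw" (len 3), cursors c1@0 c2@0 c3@0, authorship ...
After op 2 (insert('g')): buffer="ggguhw" (len 6), cursors c1@3 c2@3 c3@3, authorship 123...
After op 3 (insert('e')): buffer="gggeeeuhw" (len 9), cursors c1@6 c2@6 c3@6, authorship 123123...
After op 4 (move_left): buffer="gggeeeuhw" (len 9), cursors c1@5 c2@5 c3@5, authorship 123123...
After op 5 (delete): buffer="ggeuhw" (len 6), cursors c1@2 c2@2 c3@2, authorship 123...
After op 6 (add_cursor(0)): buffer="ggeuhw" (len 6), cursors c4@0 c1@2 c2@2 c3@2, authorship 123...
After op 7 (move_right): buffer="ggeuhw" (len 6), cursors c4@1 c1@3 c2@3 c3@3, authorship 123...

Answer: 3 3 3 1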